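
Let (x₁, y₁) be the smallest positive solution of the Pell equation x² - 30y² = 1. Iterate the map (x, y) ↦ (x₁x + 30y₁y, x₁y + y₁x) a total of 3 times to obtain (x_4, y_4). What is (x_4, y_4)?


Step 1: Find the fundamental solution (x₁, y₁) of x² - 30y² = 1.
  Expand √30 as a continued fraction. a₀ = ⌊√30⌋ = 5; iterate m_{k+1} = d_k·a_k − m_k, d_{k+1} = (30 − m_{k+1}²)/d_k, a_{k+1} = ⌊(a₀ + m_{k+1})/d_{k+1}⌋ (starting m₀ = 0, d₀ = 1), with convergents p_k = a_k·p_{k-1} + p_{k-2}, q_k = a_k·q_{k-1} + q_{k-2} (p₋₁ = 1, q₋₁ = 0):
  k = 0: a₀ = 5; p₀/q₀ = 5/1; p₀² − 30·q₀² = 25 − 30 = -5.
  k = 1: m = 5, d = 5, a = ⌊(5 + 5)/5⌋ = 2; p/q = (2·5 + 1)/(2·1 + 0) = 11/2; p² − 30·q² = 121 − 120 = 1.
  The first convergent with p² − 30·q² = 1 gives the fundamental solution (x₁, y₁) = (11, 2).
Step 2: Apply the recurrence (x_{n+1}, y_{n+1}) = (x₁x_n + 30y₁y_n, x₁y_n + y₁x_n) repeatedly.
  From (x_1, y_1) = (11, 2): x_2 = 11·11 + 30·2·2 = 241; y_2 = 11·2 + 2·11 = 44.
  From (x_2, y_2) = (241, 44): x_3 = 11·241 + 30·2·44 = 5291; y_3 = 11·44 + 2·241 = 966.
  From (x_3, y_3) = (5291, 966): x_4 = 11·5291 + 30·2·966 = 116161; y_4 = 11·966 + 2·5291 = 21208.
Step 3: Verify x_4² - 30·y_4² = 13493377921 - 13493377920 = 1 (should be 1). ✓

(x_1, y_1) = (11, 2); (x_4, y_4) = (116161, 21208).


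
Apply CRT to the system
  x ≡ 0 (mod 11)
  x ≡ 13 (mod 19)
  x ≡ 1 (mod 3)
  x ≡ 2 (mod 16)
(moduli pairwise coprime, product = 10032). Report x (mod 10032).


Product of moduli M = 11 · 19 · 3 · 16 = 10032.
Merge one congruence at a time:
  Start: x ≡ 0 (mod 11).
  Combine with x ≡ 13 (mod 19); new modulus lcm = 209.
    Write x = 0 + 11·t and substitute into x ≡ 13 (mod 19): 11·t ≡ 13 − 0 = 13 (mod 19).
    The inverse of 11 mod 19 is 7 (since 11·7 = 77 = 4·19 + 1), so t ≡ 7·13 = 91 ≡ 15 (mod 19).
    Then x = 0 + 11·15 = 165, valid modulo lcm(11, 19) = 209: x ≡ 165 (mod 209).
  Combine with x ≡ 1 (mod 3); new modulus lcm = 627.
    Write x = 165 + 209·t and substitute into x ≡ 1 (mod 3): 209·t ≡ 1 − 165 = -164 (mod 3).
    Reduce coefficients mod 3: 2·t ≡ 1 (mod 3).
    The inverse of 2 mod 3 is 2 (since 2·2 = 4 = 1·3 + 1), so t ≡ 2·1 = 2 ≡ 2 (mod 3).
    Then x = 165 + 209·2 = 583, valid modulo lcm(209, 3) = 627: x ≡ 583 (mod 627).
  Combine with x ≡ 2 (mod 16); new modulus lcm = 10032.
    Write x = 583 + 627·t and substitute into x ≡ 2 (mod 16): 627·t ≡ 2 − 583 = -581 (mod 16).
    Reduce coefficients mod 16: 3·t ≡ 11 (mod 16).
    The inverse of 3 mod 16 is 11 (since 3·11 = 33 = 2·16 + 1), so t ≡ 11·11 = 121 ≡ 9 (mod 16).
    Then x = 583 + 627·9 = 6226, valid modulo lcm(627, 16) = 10032: x ≡ 6226 (mod 10032).
Verify against each original: 6226 mod 11 = 0, 6226 mod 19 = 13, 6226 mod 3 = 1, 6226 mod 16 = 2.

x ≡ 6226 (mod 10032).


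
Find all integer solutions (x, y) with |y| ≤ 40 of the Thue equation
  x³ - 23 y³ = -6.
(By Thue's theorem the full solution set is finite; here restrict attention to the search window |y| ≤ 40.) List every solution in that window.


The equation is x³ - 23y³ = -6. For fixed y, x³ = 23·y³ − 6, so a solution requires the RHS to be a perfect cube.
Strategy: iterate y from -40 to 40, compute RHS = 23·y³ − 6, and check whether it is a (positive or negative) perfect cube.
Check small values of y:
  y = 0: RHS = -6 is not a perfect cube.
  y = 1: RHS = 17 is not a perfect cube.
  y = -1: RHS = -29 is not a perfect cube.
  y = 2: RHS = 178 is not a perfect cube.
  y = -2: RHS = -190 is not a perfect cube.
  y = 3: RHS = 615 is not a perfect cube.
  y = -3: RHS = -627 is not a perfect cube.
Continuing the search up to |y| = 40 finds no solutions either.
No (x, y) in the scanned range satisfies the equation.

No integer solutions with |y| ≤ 40.


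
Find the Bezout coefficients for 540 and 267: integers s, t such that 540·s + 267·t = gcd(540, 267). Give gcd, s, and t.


Euclidean algorithm on (540, 267) — divide until remainder is 0:
  540 = 2 · 267 + 6
  267 = 44 · 6 + 3
  6 = 2 · 3 + 0
gcd(540, 267) = 3.
Track Bezout coefficients alongside the remainders: start with r₀ = 540 = a·1 + b·0 (s = 1, t = 0) and r₁ = 267 = a·0 + b·1 (s = 0, t = 1); each new remainder r_{k+1} = r_{k-1} − q_k·r_k inherits s_{k+1} = s_{k-1} − q_k·s_k, t_{k+1} = t_{k-1} − q_k·t_k, so r_k = a·s_k + b·t_k at every step:
  q = 2: r = 6, s = 1 − 2·0 = 1, t = 0 − 2·1 = -2  (check: 540·1 + 267·(-2) = 6)
  q = 44: r = 3, s = 0 − 44·1 = -44, t = 1 − 44·(-2) = 89  (check: 540·(-44) + 267·89 = 3)
The row with r = 3 (the gcd) gives the Bezout coefficients s = -44, t = 89.
Result: 540 · (-44) + 267 · (89) = 3.

gcd(540, 267) = 3; s = -44, t = 89 (check: 540·(-44) + 267·89 = 3).


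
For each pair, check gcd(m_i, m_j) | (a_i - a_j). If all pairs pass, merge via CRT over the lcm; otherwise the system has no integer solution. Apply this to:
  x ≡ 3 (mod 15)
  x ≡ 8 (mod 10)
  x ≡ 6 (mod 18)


Moduli 15, 10, 18 are not pairwise coprime, so CRT works modulo lcm(m_i) when all pairwise compatibility conditions hold.
Pairwise compatibility: gcd(m_i, m_j) must divide a_i - a_j for every pair.
Merge one congruence at a time:
  Start: x ≡ 3 (mod 15).
  Combine with x ≡ 8 (mod 10): gcd(15, 10) = 5; 8 - 3 = 5, which IS divisible by 5, so compatible.
    Write x = 3 + 15·t and substitute into x ≡ 8 (mod 10): 15·t ≡ 8 − 3 = 5 (mod 10).
    Divide the congruence (and modulus) by g = 5: 3·t ≡ 1 (mod 2).
    Reduce coefficients mod 2: 1·t ≡ 1 (mod 2).
    So t ≡ 1 (mod 2).
    Then x = 3 + 15·1 = 18, valid modulo lcm(15, 10) = 30: x ≡ 18 (mod 30).
  Combine with x ≡ 6 (mod 18): gcd(30, 18) = 6; 6 - 18 = -12, which IS divisible by 6, so compatible.
    Write x = 18 + 30·t and substitute into x ≡ 6 (mod 18): 30·t ≡ 6 − 18 = -12 (mod 18).
    Divide the congruence (and modulus) by g = 6: 5·t ≡ -2 (mod 3).
    Reduce coefficients mod 3: 2·t ≡ 1 (mod 3).
    The inverse of 2 mod 3 is 2 (since 2·2 = 4 = 1·3 + 1), so t ≡ 2·1 = 2 ≡ 2 (mod 3).
    Then x = 18 + 30·2 = 78, valid modulo lcm(30, 18) = 90: x ≡ 78 (mod 90).
Verify: 78 mod 15 = 3, 78 mod 10 = 8, 78 mod 18 = 6.

x ≡ 78 (mod 90).


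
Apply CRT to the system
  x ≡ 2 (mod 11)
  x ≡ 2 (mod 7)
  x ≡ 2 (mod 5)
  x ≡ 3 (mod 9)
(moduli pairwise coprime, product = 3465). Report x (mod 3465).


Product of moduli M = 11 · 7 · 5 · 9 = 3465.
Merge one congruence at a time:
  Start: x ≡ 2 (mod 11).
  Combine with x ≡ 2 (mod 7); new modulus lcm = 77.
    Write x = 2 + 11·t and substitute into x ≡ 2 (mod 7): 11·t ≡ 2 − 2 = 0 (mod 7).
    Reduce coefficients mod 7: 4·t ≡ 0 (mod 7).
    The inverse of 4 mod 7 is 2 (since 4·2 = 8 = 1·7 + 1), so t ≡ 2·0 = 0 ≡ 0 (mod 7).
    Then x = 2 + 11·0 = 2, valid modulo lcm(11, 7) = 77: x ≡ 2 (mod 77).
  Combine with x ≡ 2 (mod 5); new modulus lcm = 385.
    Write x = 2 + 77·t and substitute into x ≡ 2 (mod 5): 77·t ≡ 2 − 2 = 0 (mod 5).
    Reduce coefficients mod 5: 2·t ≡ 0 (mod 5).
    The inverse of 2 mod 5 is 3 (since 2·3 = 6 = 1·5 + 1), so t ≡ 3·0 = 0 ≡ 0 (mod 5).
    Then x = 2 + 77·0 = 2, valid modulo lcm(77, 5) = 385: x ≡ 2 (mod 385).
  Combine with x ≡ 3 (mod 9); new modulus lcm = 3465.
    Write x = 2 + 385·t and substitute into x ≡ 3 (mod 9): 385·t ≡ 3 − 2 = 1 (mod 9).
    Reduce coefficients mod 9: 7·t ≡ 1 (mod 9).
    The inverse of 7 mod 9 is 4 (since 7·4 = 28 = 3·9 + 1), so t ≡ 4·1 = 4 ≡ 4 (mod 9).
    Then x = 2 + 385·4 = 1542, valid modulo lcm(385, 9) = 3465: x ≡ 1542 (mod 3465).
Verify against each original: 1542 mod 11 = 2, 1542 mod 7 = 2, 1542 mod 5 = 2, 1542 mod 9 = 3.

x ≡ 1542 (mod 3465).


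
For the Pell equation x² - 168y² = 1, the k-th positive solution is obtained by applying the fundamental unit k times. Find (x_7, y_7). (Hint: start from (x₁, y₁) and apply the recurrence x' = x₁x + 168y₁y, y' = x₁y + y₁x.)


Step 1: Find the fundamental solution (x₁, y₁) of x² - 168y² = 1.
  Expand √168 as a continued fraction. a₀ = ⌊√168⌋ = 12; iterate m_{k+1} = d_k·a_k − m_k, d_{k+1} = (168 − m_{k+1}²)/d_k, a_{k+1} = ⌊(a₀ + m_{k+1})/d_{k+1}⌋ (starting m₀ = 0, d₀ = 1), with convergents p_k = a_k·p_{k-1} + p_{k-2}, q_k = a_k·q_{k-1} + q_{k-2} (p₋₁ = 1, q₋₁ = 0):
  k = 0: a₀ = 12; p₀/q₀ = 12/1; p₀² − 168·q₀² = 144 − 168 = -24.
  k = 1: m = 12, d = 24, a = ⌊(12 + 12)/24⌋ = 1; p/q = (1·12 + 1)/(1·1 + 0) = 13/1; p² − 168·q² = 169 − 168 = 1.
  The first convergent with p² − 168·q² = 1 gives the fundamental solution (x₁, y₁) = (13, 1).
Step 2: Apply the recurrence (x_{n+1}, y_{n+1}) = (x₁x_n + 168y₁y_n, x₁y_n + y₁x_n) repeatedly.
  From (x_1, y_1) = (13, 1): x_2 = 13·13 + 168·1·1 = 337; y_2 = 13·1 + 1·13 = 26.
  From (x_2, y_2) = (337, 26): x_3 = 13·337 + 168·1·26 = 8749; y_3 = 13·26 + 1·337 = 675.
  From (x_3, y_3) = (8749, 675): x_4 = 13·8749 + 168·1·675 = 227137; y_4 = 13·675 + 1·8749 = 17524.
  From (x_4, y_4) = (227137, 17524): x_5 = 13·227137 + 168·1·17524 = 5896813; y_5 = 13·17524 + 1·227137 = 454949.
  From (x_5, y_5) = (5896813, 454949): x_6 = 13·5896813 + 168·1·454949 = 153090001; y_6 = 13·454949 + 1·5896813 = 11811150.
  From (x_6, y_6) = (153090001, 11811150): x_7 = 13·153090001 + 168·1·11811150 = 3974443213; y_7 = 13·11811150 + 1·153090001 = 306634951.
Step 3: Verify x_7² - 168·y_7² = 15796198853361763369 - 15796198853361763368 = 1 (should be 1). ✓

(x_1, y_1) = (13, 1); (x_7, y_7) = (3974443213, 306634951).


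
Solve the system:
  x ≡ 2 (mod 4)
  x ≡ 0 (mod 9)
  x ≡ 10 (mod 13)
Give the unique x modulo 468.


Moduli 4, 9, 13 are pairwise coprime; by CRT there is a unique solution modulo M = 4 · 9 · 13 = 468.
Solve pairwise, accumulating the modulus:
  Start with x ≡ 2 (mod 4).
  Combine with x ≡ 0 (mod 9): since gcd(4, 9) = 1, we get a unique residue mod 36.
    Write x = 2 + 4·t and substitute into x ≡ 0 (mod 9): 4·t ≡ 0 − 2 = -2 (mod 9).
    Reduce coefficients mod 9: 4·t ≡ 7 (mod 9).
    The inverse of 4 mod 9 is 7 (since 4·7 = 28 = 3·9 + 1), so t ≡ 7·7 = 49 ≡ 4 (mod 9).
    Then x = 2 + 4·4 = 18, valid modulo lcm(4, 9) = 36: x ≡ 18 (mod 36).
  Combine with x ≡ 10 (mod 13): since gcd(36, 13) = 1, we get a unique residue mod 468.
    Write x = 18 + 36·t and substitute into x ≡ 10 (mod 13): 36·t ≡ 10 − 18 = -8 (mod 13).
    Reduce coefficients mod 13: 10·t ≡ 5 (mod 13).
    The inverse of 10 mod 13 is 4 (since 10·4 = 40 = 3·13 + 1), so t ≡ 4·5 = 20 ≡ 7 (mod 13).
    Then x = 18 + 36·7 = 270, valid modulo lcm(36, 13) = 468: x ≡ 270 (mod 468).
Verify: 270 mod 4 = 2 ✓, 270 mod 9 = 0 ✓, 270 mod 13 = 10 ✓.

x ≡ 270 (mod 468).


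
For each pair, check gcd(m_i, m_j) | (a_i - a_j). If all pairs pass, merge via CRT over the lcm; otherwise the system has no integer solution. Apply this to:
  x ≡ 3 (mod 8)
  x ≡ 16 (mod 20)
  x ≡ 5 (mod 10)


Moduli 8, 20, 10 are not pairwise coprime, so CRT works modulo lcm(m_i) when all pairwise compatibility conditions hold.
Pairwise compatibility: gcd(m_i, m_j) must divide a_i - a_j for every pair.
Merge one congruence at a time:
  Start: x ≡ 3 (mod 8).
  Combine with x ≡ 16 (mod 20): gcd(8, 20) = 4, and 16 - 3 = 13 is NOT divisible by 4.
    ⇒ system is inconsistent (no integer solution).

No solution (the system is inconsistent).


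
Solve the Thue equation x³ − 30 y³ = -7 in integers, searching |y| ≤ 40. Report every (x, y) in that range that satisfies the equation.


The equation is x³ - 30y³ = -7. For fixed y, x³ = 30·y³ − 7, so a solution requires the RHS to be a perfect cube.
Strategy: iterate y from -40 to 40, compute RHS = 30·y³ − 7, and check whether it is a (positive or negative) perfect cube.
Check small values of y:
  y = 0: RHS = -7 is not a perfect cube.
  y = 1: RHS = 23 is not a perfect cube.
  y = -1: RHS = -37 is not a perfect cube.
  y = 2: RHS = 233 is not a perfect cube.
  y = -2: RHS = -247 is not a perfect cube.
  y = 3: RHS = 803 is not a perfect cube.
  y = -3: RHS = -817 is not a perfect cube.
Continuing the search up to |y| = 40 finds no solutions either.
No (x, y) in the scanned range satisfies the equation.

No integer solutions with |y| ≤ 40.


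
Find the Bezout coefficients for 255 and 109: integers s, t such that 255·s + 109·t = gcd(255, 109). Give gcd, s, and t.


Euclidean algorithm on (255, 109) — divide until remainder is 0:
  255 = 2 · 109 + 37
  109 = 2 · 37 + 35
  37 = 1 · 35 + 2
  35 = 17 · 2 + 1
  2 = 2 · 1 + 0
gcd(255, 109) = 1.
Track Bezout coefficients alongside the remainders: start with r₀ = 255 = a·1 + b·0 (s = 1, t = 0) and r₁ = 109 = a·0 + b·1 (s = 0, t = 1); each new remainder r_{k+1} = r_{k-1} − q_k·r_k inherits s_{k+1} = s_{k-1} − q_k·s_k, t_{k+1} = t_{k-1} − q_k·t_k, so r_k = a·s_k + b·t_k at every step:
  q = 2: r = 37, s = 1 − 2·0 = 1, t = 0 − 2·1 = -2  (check: 255·1 + 109·(-2) = 37)
  q = 2: r = 35, s = 0 − 2·1 = -2, t = 1 − 2·(-2) = 5  (check: 255·(-2) + 109·5 = 35)
  q = 1: r = 2, s = 1 − 1·(-2) = 3, t = -2 − 1·5 = -7  (check: 255·3 + 109·(-7) = 2)
  q = 17: r = 1, s = -2 − 17·3 = -53, t = 5 − 17·(-7) = 124  (check: 255·(-53) + 109·124 = 1)
The row with r = 1 (the gcd) gives the Bezout coefficients s = -53, t = 124.
Result: 255 · (-53) + 109 · (124) = 1.

gcd(255, 109) = 1; s = -53, t = 124 (check: 255·(-53) + 109·124 = 1).


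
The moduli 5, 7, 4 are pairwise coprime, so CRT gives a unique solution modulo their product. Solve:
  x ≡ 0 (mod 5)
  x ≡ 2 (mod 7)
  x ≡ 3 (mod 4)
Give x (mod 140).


Moduli 5, 7, 4 are pairwise coprime; by CRT there is a unique solution modulo M = 5 · 7 · 4 = 140.
Solve pairwise, accumulating the modulus:
  Start with x ≡ 0 (mod 5).
  Combine with x ≡ 2 (mod 7): since gcd(5, 7) = 1, we get a unique residue mod 35.
    Write x = 0 + 5·t and substitute into x ≡ 2 (mod 7): 5·t ≡ 2 − 0 = 2 (mod 7).
    The inverse of 5 mod 7 is 3 (since 5·3 = 15 = 2·7 + 1), so t ≡ 3·2 = 6 ≡ 6 (mod 7).
    Then x = 0 + 5·6 = 30, valid modulo lcm(5, 7) = 35: x ≡ 30 (mod 35).
  Combine with x ≡ 3 (mod 4): since gcd(35, 4) = 1, we get a unique residue mod 140.
    Write x = 30 + 35·t and substitute into x ≡ 3 (mod 4): 35·t ≡ 3 − 30 = -27 (mod 4).
    Reduce coefficients mod 4: 3·t ≡ 1 (mod 4).
    The inverse of 3 mod 4 is 3 (since 3·3 = 9 = 2·4 + 1), so t ≡ 3·1 = 3 ≡ 3 (mod 4).
    Then x = 30 + 35·3 = 135, valid modulo lcm(35, 4) = 140: x ≡ 135 (mod 140).
Verify: 135 mod 5 = 0 ✓, 135 mod 7 = 2 ✓, 135 mod 4 = 3 ✓.

x ≡ 135 (mod 140).


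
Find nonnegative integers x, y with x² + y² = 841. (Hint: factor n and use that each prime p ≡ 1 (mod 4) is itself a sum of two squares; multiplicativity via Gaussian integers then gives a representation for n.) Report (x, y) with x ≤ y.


Step 1: Factor n = 841 = 29^2.
Step 2: Check the mod-4 condition on each prime factor: 29 ≡ 1 (mod 4), exponent 2.
All primes ≡ 3 (mod 4) appear to even exponent (or don't appear), so by the two-squares theorem n IS expressible as a sum of two squares.
Step 3: Build a representation. Here n = 29 · 29 is a product of primes ≡ 1 (mod 4). Each prime p ≡ 1 (mod 4) is itself a sum of two squares; find a² by testing p − a² for a perfect square:
  29: 29 − 1² = 28, 29 − 2² = 25 = 5² ⇒ 29 = 2² + 5².
  Combine using the Brahmagupta–Fibonacci identity (a² + b²)(c² + d²) = (ac − bd)² + (ad + bc)² = (ac + bd)² + (ad − bc)²:
  29 · 29 = 841: from (2² + 5²)(2² + 5²), take (2·2 − 5·5, 2·5 + 5·2) = (4 − 25, 10 + 10) = (-21, 20); dropping signs (only squares matter) gives (21, 20); check 21² + 20² = 441 + 400 = 841 ✓.
Step 4: Order so x ≤ y and verify: 20² + 21² = 400 + 441 = 841 = n. ✓

n = 841 = 20² + 21² (one valid representation with x ≤ y).


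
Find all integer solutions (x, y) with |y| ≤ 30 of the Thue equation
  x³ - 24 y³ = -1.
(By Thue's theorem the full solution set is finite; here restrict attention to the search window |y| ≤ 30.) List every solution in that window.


The equation is x³ - 24y³ = -1. For fixed y, x³ = 24·y³ − 1, so a solution requires the RHS to be a perfect cube.
Strategy: iterate y from -30 to 30, compute RHS = 24·y³ − 1, and check whether it is a (positive or negative) perfect cube.
Check small values of y:
  y = 0: RHS = -1 = (-1)³ ⇒ x = -1 works.
  y = 1: RHS = 23 is not a perfect cube.
  y = -1: RHS = -25 is not a perfect cube.
  y = 2: RHS = 191 is not a perfect cube.
  y = -2: RHS = -193 is not a perfect cube.
  y = 3: RHS = 647 is not a perfect cube.
  y = -3: RHS = -649 is not a perfect cube.
Continuing the search up to |y| = 30 finds no further solutions beyond those listed.
Collected solutions: (-1, 0).

Solutions (with |y| ≤ 30): (-1, 0).


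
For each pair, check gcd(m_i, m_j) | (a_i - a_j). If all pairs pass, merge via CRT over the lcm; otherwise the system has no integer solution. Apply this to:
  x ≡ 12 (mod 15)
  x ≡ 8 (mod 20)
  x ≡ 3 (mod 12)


Moduli 15, 20, 12 are not pairwise coprime, so CRT works modulo lcm(m_i) when all pairwise compatibility conditions hold.
Pairwise compatibility: gcd(m_i, m_j) must divide a_i - a_j for every pair.
Merge one congruence at a time:
  Start: x ≡ 12 (mod 15).
  Combine with x ≡ 8 (mod 20): gcd(15, 20) = 5, and 8 - 12 = -4 is NOT divisible by 5.
    ⇒ system is inconsistent (no integer solution).

No solution (the system is inconsistent).


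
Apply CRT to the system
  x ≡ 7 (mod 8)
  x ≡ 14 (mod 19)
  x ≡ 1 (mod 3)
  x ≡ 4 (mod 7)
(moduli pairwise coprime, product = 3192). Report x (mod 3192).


Product of moduli M = 8 · 19 · 3 · 7 = 3192.
Merge one congruence at a time:
  Start: x ≡ 7 (mod 8).
  Combine with x ≡ 14 (mod 19); new modulus lcm = 152.
    Write x = 7 + 8·t and substitute into x ≡ 14 (mod 19): 8·t ≡ 14 − 7 = 7 (mod 19).
    The inverse of 8 mod 19 is 12 (since 8·12 = 96 = 5·19 + 1), so t ≡ 12·7 = 84 ≡ 8 (mod 19).
    Then x = 7 + 8·8 = 71, valid modulo lcm(8, 19) = 152: x ≡ 71 (mod 152).
  Combine with x ≡ 1 (mod 3); new modulus lcm = 456.
    Write x = 71 + 152·t and substitute into x ≡ 1 (mod 3): 152·t ≡ 1 − 71 = -70 (mod 3).
    Reduce coefficients mod 3: 2·t ≡ 2 (mod 3).
    The inverse of 2 mod 3 is 2 (since 2·2 = 4 = 1·3 + 1), so t ≡ 2·2 = 4 ≡ 1 (mod 3).
    Then x = 71 + 152·1 = 223, valid modulo lcm(152, 3) = 456: x ≡ 223 (mod 456).
  Combine with x ≡ 4 (mod 7); new modulus lcm = 3192.
    Write x = 223 + 456·t and substitute into x ≡ 4 (mod 7): 456·t ≡ 4 − 223 = -219 (mod 7).
    Reduce coefficients mod 7: 1·t ≡ 5 (mod 7).
    So t ≡ 5 (mod 7).
    Then x = 223 + 456·5 = 2503, valid modulo lcm(456, 7) = 3192: x ≡ 2503 (mod 3192).
Verify against each original: 2503 mod 8 = 7, 2503 mod 19 = 14, 2503 mod 3 = 1, 2503 mod 7 = 4.

x ≡ 2503 (mod 3192).


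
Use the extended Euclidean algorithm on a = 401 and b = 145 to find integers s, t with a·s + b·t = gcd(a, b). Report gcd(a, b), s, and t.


Euclidean algorithm on (401, 145) — divide until remainder is 0:
  401 = 2 · 145 + 111
  145 = 1 · 111 + 34
  111 = 3 · 34 + 9
  34 = 3 · 9 + 7
  9 = 1 · 7 + 2
  7 = 3 · 2 + 1
  2 = 2 · 1 + 0
gcd(401, 145) = 1.
Track Bezout coefficients alongside the remainders: start with r₀ = 401 = a·1 + b·0 (s = 1, t = 0) and r₁ = 145 = a·0 + b·1 (s = 0, t = 1); each new remainder r_{k+1} = r_{k-1} − q_k·r_k inherits s_{k+1} = s_{k-1} − q_k·s_k, t_{k+1} = t_{k-1} − q_k·t_k, so r_k = a·s_k + b·t_k at every step:
  q = 2: r = 111, s = 1 − 2·0 = 1, t = 0 − 2·1 = -2  (check: 401·1 + 145·(-2) = 111)
  q = 1: r = 34, s = 0 − 1·1 = -1, t = 1 − 1·(-2) = 3  (check: 401·(-1) + 145·3 = 34)
  q = 3: r = 9, s = 1 − 3·(-1) = 4, t = -2 − 3·3 = -11  (check: 401·4 + 145·(-11) = 9)
  q = 3: r = 7, s = -1 − 3·4 = -13, t = 3 − 3·(-11) = 36  (check: 401·(-13) + 145·36 = 7)
  q = 1: r = 2, s = 4 − 1·(-13) = 17, t = -11 − 1·36 = -47  (check: 401·17 + 145·(-47) = 2)
  q = 3: r = 1, s = -13 − 3·17 = -64, t = 36 − 3·(-47) = 177  (check: 401·(-64) + 145·177 = 1)
The row with r = 1 (the gcd) gives the Bezout coefficients s = -64, t = 177.
Result: 401 · (-64) + 145 · (177) = 1.

gcd(401, 145) = 1; s = -64, t = 177 (check: 401·(-64) + 145·177 = 1).


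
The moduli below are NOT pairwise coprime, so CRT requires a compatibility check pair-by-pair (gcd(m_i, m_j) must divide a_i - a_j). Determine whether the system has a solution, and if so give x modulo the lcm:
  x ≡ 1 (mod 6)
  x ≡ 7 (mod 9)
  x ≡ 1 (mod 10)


Moduli 6, 9, 10 are not pairwise coprime, so CRT works modulo lcm(m_i) when all pairwise compatibility conditions hold.
Pairwise compatibility: gcd(m_i, m_j) must divide a_i - a_j for every pair.
Merge one congruence at a time:
  Start: x ≡ 1 (mod 6).
  Combine with x ≡ 7 (mod 9): gcd(6, 9) = 3; 7 - 1 = 6, which IS divisible by 3, so compatible.
    Write x = 1 + 6·t and substitute into x ≡ 7 (mod 9): 6·t ≡ 7 − 1 = 6 (mod 9).
    Divide the congruence (and modulus) by g = 3: 2·t ≡ 2 (mod 3).
    The inverse of 2 mod 3 is 2 (since 2·2 = 4 = 1·3 + 1), so t ≡ 2·2 = 4 ≡ 1 (mod 3).
    Then x = 1 + 6·1 = 7, valid modulo lcm(6, 9) = 18: x ≡ 7 (mod 18).
  Combine with x ≡ 1 (mod 10): gcd(18, 10) = 2; 1 - 7 = -6, which IS divisible by 2, so compatible.
    Write x = 7 + 18·t and substitute into x ≡ 1 (mod 10): 18·t ≡ 1 − 7 = -6 (mod 10).
    Divide the congruence (and modulus) by g = 2: 9·t ≡ -3 (mod 5).
    Reduce coefficients mod 5: 4·t ≡ 2 (mod 5).
    The inverse of 4 mod 5 is 4 (since 4·4 = 16 = 3·5 + 1), so t ≡ 4·2 = 8 ≡ 3 (mod 5).
    Then x = 7 + 18·3 = 61, valid modulo lcm(18, 10) = 90: x ≡ 61 (mod 90).
Verify: 61 mod 6 = 1, 61 mod 9 = 7, 61 mod 10 = 1.

x ≡ 61 (mod 90).


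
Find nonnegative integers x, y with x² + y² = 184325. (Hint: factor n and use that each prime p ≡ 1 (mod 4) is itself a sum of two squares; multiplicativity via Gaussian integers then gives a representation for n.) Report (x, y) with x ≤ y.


Step 1: Factor n = 184325 = 5^2 · 73 · 101.
Step 2: Check the mod-4 condition on each prime factor: 5 ≡ 1 (mod 4), exponent 2; 73 ≡ 1 (mod 4), exponent 1; 101 ≡ 1 (mod 4), exponent 1.
All primes ≡ 3 (mod 4) appear to even exponent (or don't appear), so by the two-squares theorem n IS expressible as a sum of two squares.
Step 3: Build a representation. Group n = k² · m with k = 5 and m = 73 · 101 = 7373 (a product of primes ≡ 1 (mod 4)); a representation of m scales to one of n via (k·x)² + (k·y)² = k²(x² + y²). Each prime p ≡ 1 (mod 4) is itself a sum of two squares; find a² by testing p − a² for a perfect square:
  73: 73 − 1² = 72, 73 − 2² = 69, 73 − 3² = 64 = 8² ⇒ 73 = 3² + 8².
  101: 101 − 1² = 100 = 10² ⇒ 101 = 1² + 10².
  Combine using the Brahmagupta–Fibonacci identity (a² + b²)(c² + d²) = (ac − bd)² + (ad + bc)² = (ac + bd)² + (ad − bc)²:
  73 · 101 = 7373: from (3² + 8²)(1² + 10²), take (3·1 − 8·10, 3·10 + 8·1) = (3 − 80, 30 + 8) = (-77, 38); dropping signs (only squares matter) gives (77, 38); check 77² + 38² = 5929 + 1444 = 7373 ✓.
  Scale by k = 5: (5·77, 5·38) = (385, 190).
Step 4: Order so x ≤ y and verify: 190² + 385² = 36100 + 148225 = 184325 = n. ✓

n = 184325 = 190² + 385² (one valid representation with x ≤ y).


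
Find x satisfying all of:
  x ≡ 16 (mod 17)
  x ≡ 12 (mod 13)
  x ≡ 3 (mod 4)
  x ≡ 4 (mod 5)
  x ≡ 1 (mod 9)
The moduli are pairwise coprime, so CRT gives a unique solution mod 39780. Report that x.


Product of moduli M = 17 · 13 · 4 · 5 · 9 = 39780.
Merge one congruence at a time:
  Start: x ≡ 16 (mod 17).
  Combine with x ≡ 12 (mod 13); new modulus lcm = 221.
    Write x = 16 + 17·t and substitute into x ≡ 12 (mod 13): 17·t ≡ 12 − 16 = -4 (mod 13).
    Reduce coefficients mod 13: 4·t ≡ 9 (mod 13).
    The inverse of 4 mod 13 is 10 (since 4·10 = 40 = 3·13 + 1), so t ≡ 10·9 = 90 ≡ 12 (mod 13).
    Then x = 16 + 17·12 = 220, valid modulo lcm(17, 13) = 221: x ≡ 220 (mod 221).
  Combine with x ≡ 3 (mod 4); new modulus lcm = 884.
    Write x = 220 + 221·t and substitute into x ≡ 3 (mod 4): 221·t ≡ 3 − 220 = -217 (mod 4).
    Reduce coefficients mod 4: 1·t ≡ 3 (mod 4).
    So t ≡ 3 (mod 4).
    Then x = 220 + 221·3 = 883, valid modulo lcm(221, 4) = 884: x ≡ 883 (mod 884).
  Combine with x ≡ 4 (mod 5); new modulus lcm = 4420.
    Write x = 883 + 884·t and substitute into x ≡ 4 (mod 5): 884·t ≡ 4 − 883 = -879 (mod 5).
    Reduce coefficients mod 5: 4·t ≡ 1 (mod 5).
    The inverse of 4 mod 5 is 4 (since 4·4 = 16 = 3·5 + 1), so t ≡ 4·1 = 4 ≡ 4 (mod 5).
    Then x = 883 + 884·4 = 4419, valid modulo lcm(884, 5) = 4420: x ≡ 4419 (mod 4420).
  Combine with x ≡ 1 (mod 9); new modulus lcm = 39780.
    Write x = 4419 + 4420·t and substitute into x ≡ 1 (mod 9): 4420·t ≡ 1 − 4419 = -4418 (mod 9).
    Reduce coefficients mod 9: 1·t ≡ 1 (mod 9).
    So t ≡ 1 (mod 9).
    Then x = 4419 + 4420·1 = 8839, valid modulo lcm(4420, 9) = 39780: x ≡ 8839 (mod 39780).
Verify against each original: 8839 mod 17 = 16, 8839 mod 13 = 12, 8839 mod 4 = 3, 8839 mod 5 = 4, 8839 mod 9 = 1.

x ≡ 8839 (mod 39780).


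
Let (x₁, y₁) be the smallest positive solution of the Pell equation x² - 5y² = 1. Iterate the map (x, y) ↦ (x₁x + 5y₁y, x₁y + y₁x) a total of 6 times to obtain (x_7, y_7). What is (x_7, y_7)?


Step 1: Find the fundamental solution (x₁, y₁) of x² - 5y² = 1.
  Expand √5 as a continued fraction. a₀ = ⌊√5⌋ = 2; iterate m_{k+1} = d_k·a_k − m_k, d_{k+1} = (5 − m_{k+1}²)/d_k, a_{k+1} = ⌊(a₀ + m_{k+1})/d_{k+1}⌋ (starting m₀ = 0, d₀ = 1), with convergents p_k = a_k·p_{k-1} + p_{k-2}, q_k = a_k·q_{k-1} + q_{k-2} (p₋₁ = 1, q₋₁ = 0):
  k = 0: a₀ = 2; p₀/q₀ = 2/1; p₀² − 5·q₀² = 4 − 5 = -1.
  k = 1: m = 2, d = 1, a = ⌊(2 + 2)/1⌋ = 4; p/q = (4·2 + 1)/(4·1 + 0) = 9/4; p² − 5·q² = 81 − 80 = 1.
  The first convergent with p² − 5·q² = 1 gives the fundamental solution (x₁, y₁) = (9, 4).
Step 2: Apply the recurrence (x_{n+1}, y_{n+1}) = (x₁x_n + 5y₁y_n, x₁y_n + y₁x_n) repeatedly.
  From (x_1, y_1) = (9, 4): x_2 = 9·9 + 5·4·4 = 161; y_2 = 9·4 + 4·9 = 72.
  From (x_2, y_2) = (161, 72): x_3 = 9·161 + 5·4·72 = 2889; y_3 = 9·72 + 4·161 = 1292.
  From (x_3, y_3) = (2889, 1292): x_4 = 9·2889 + 5·4·1292 = 51841; y_4 = 9·1292 + 4·2889 = 23184.
  From (x_4, y_4) = (51841, 23184): x_5 = 9·51841 + 5·4·23184 = 930249; y_5 = 9·23184 + 4·51841 = 416020.
  From (x_5, y_5) = (930249, 416020): x_6 = 9·930249 + 5·4·416020 = 16692641; y_6 = 9·416020 + 4·930249 = 7465176.
  From (x_6, y_6) = (16692641, 7465176): x_7 = 9·16692641 + 5·4·7465176 = 299537289; y_7 = 9·7465176 + 4·16692641 = 133957148.
Step 3: Verify x_7² - 5·y_7² = 89722587501469521 - 89722587501469520 = 1 (should be 1). ✓

(x_1, y_1) = (9, 4); (x_7, y_7) = (299537289, 133957148).


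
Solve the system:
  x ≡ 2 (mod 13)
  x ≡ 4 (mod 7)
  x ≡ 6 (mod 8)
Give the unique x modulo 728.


Moduli 13, 7, 8 are pairwise coprime; by CRT there is a unique solution modulo M = 13 · 7 · 8 = 728.
Solve pairwise, accumulating the modulus:
  Start with x ≡ 2 (mod 13).
  Combine with x ≡ 4 (mod 7): since gcd(13, 7) = 1, we get a unique residue mod 91.
    Write x = 2 + 13·t and substitute into x ≡ 4 (mod 7): 13·t ≡ 4 − 2 = 2 (mod 7).
    Reduce coefficients mod 7: 6·t ≡ 2 (mod 7).
    The inverse of 6 mod 7 is 6 (since 6·6 = 36 = 5·7 + 1), so t ≡ 6·2 = 12 ≡ 5 (mod 7).
    Then x = 2 + 13·5 = 67, valid modulo lcm(13, 7) = 91: x ≡ 67 (mod 91).
  Combine with x ≡ 6 (mod 8): since gcd(91, 8) = 1, we get a unique residue mod 728.
    Write x = 67 + 91·t and substitute into x ≡ 6 (mod 8): 91·t ≡ 6 − 67 = -61 (mod 8).
    Reduce coefficients mod 8: 3·t ≡ 3 (mod 8).
    The inverse of 3 mod 8 is 3 (since 3·3 = 9 = 1·8 + 1), so t ≡ 3·3 = 9 ≡ 1 (mod 8).
    Then x = 67 + 91·1 = 158, valid modulo lcm(91, 8) = 728: x ≡ 158 (mod 728).
Verify: 158 mod 13 = 2 ✓, 158 mod 7 = 4 ✓, 158 mod 8 = 6 ✓.

x ≡ 158 (mod 728).


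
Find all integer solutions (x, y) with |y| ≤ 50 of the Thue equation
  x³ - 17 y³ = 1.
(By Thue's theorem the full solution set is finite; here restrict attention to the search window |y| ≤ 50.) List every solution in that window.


The equation is x³ - 17y³ = 1. For fixed y, x³ = 17·y³ + 1, so a solution requires the RHS to be a perfect cube.
Strategy: iterate y from -50 to 50, compute RHS = 17·y³ + 1, and check whether it is a (positive or negative) perfect cube.
Check small values of y:
  y = 0: RHS = 1 = (1)³ ⇒ x = 1 works.
  y = 1: RHS = 18 is not a perfect cube.
  y = -1: RHS = -16 is not a perfect cube.
  y = 2: RHS = 137 is not a perfect cube.
  y = -2: RHS = -135 is not a perfect cube.
  y = 3: RHS = 460 is not a perfect cube.
  y = -3: RHS = -458 is not a perfect cube.
Continuing, at y = 7: RHS = 5832 = (18)³ ⇒ x = 18 works.
Searching the remaining y in |y| ≤ 50 finds no further solutions.
Collected solutions: (1, 0), (18, 7).

Solutions (with |y| ≤ 50): (1, 0), (18, 7).


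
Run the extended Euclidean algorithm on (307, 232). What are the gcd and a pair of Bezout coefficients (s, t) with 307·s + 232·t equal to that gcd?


Euclidean algorithm on (307, 232) — divide until remainder is 0:
  307 = 1 · 232 + 75
  232 = 3 · 75 + 7
  75 = 10 · 7 + 5
  7 = 1 · 5 + 2
  5 = 2 · 2 + 1
  2 = 2 · 1 + 0
gcd(307, 232) = 1.
Track Bezout coefficients alongside the remainders: start with r₀ = 307 = a·1 + b·0 (s = 1, t = 0) and r₁ = 232 = a·0 + b·1 (s = 0, t = 1); each new remainder r_{k+1} = r_{k-1} − q_k·r_k inherits s_{k+1} = s_{k-1} − q_k·s_k, t_{k+1} = t_{k-1} − q_k·t_k, so r_k = a·s_k + b·t_k at every step:
  q = 1: r = 75, s = 1 − 1·0 = 1, t = 0 − 1·1 = -1  (check: 307·1 + 232·(-1) = 75)
  q = 3: r = 7, s = 0 − 3·1 = -3, t = 1 − 3·(-1) = 4  (check: 307·(-3) + 232·4 = 7)
  q = 10: r = 5, s = 1 − 10·(-3) = 31, t = -1 − 10·4 = -41  (check: 307·31 + 232·(-41) = 5)
  q = 1: r = 2, s = -3 − 1·31 = -34, t = 4 − 1·(-41) = 45  (check: 307·(-34) + 232·45 = 2)
  q = 2: r = 1, s = 31 − 2·(-34) = 99, t = -41 − 2·45 = -131  (check: 307·99 + 232·(-131) = 1)
The row with r = 1 (the gcd) gives the Bezout coefficients s = 99, t = -131.
Result: 307 · (99) + 232 · (-131) = 1.

gcd(307, 232) = 1; s = 99, t = -131 (check: 307·99 + 232·(-131) = 1).


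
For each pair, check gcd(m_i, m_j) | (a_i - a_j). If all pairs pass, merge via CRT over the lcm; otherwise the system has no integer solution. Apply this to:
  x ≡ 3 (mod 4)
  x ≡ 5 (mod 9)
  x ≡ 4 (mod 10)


Moduli 4, 9, 10 are not pairwise coprime, so CRT works modulo lcm(m_i) when all pairwise compatibility conditions hold.
Pairwise compatibility: gcd(m_i, m_j) must divide a_i - a_j for every pair.
Merge one congruence at a time:
  Start: x ≡ 3 (mod 4).
  Combine with x ≡ 5 (mod 9): gcd(4, 9) = 1; 5 - 3 = 2, which IS divisible by 1, so compatible.
    Write x = 3 + 4·t and substitute into x ≡ 5 (mod 9): 4·t ≡ 5 − 3 = 2 (mod 9).
    The inverse of 4 mod 9 is 7 (since 4·7 = 28 = 3·9 + 1), so t ≡ 7·2 = 14 ≡ 5 (mod 9).
    Then x = 3 + 4·5 = 23, valid modulo lcm(4, 9) = 36: x ≡ 23 (mod 36).
  Combine with x ≡ 4 (mod 10): gcd(36, 10) = 2, and 4 - 23 = -19 is NOT divisible by 2.
    ⇒ system is inconsistent (no integer solution).

No solution (the system is inconsistent).


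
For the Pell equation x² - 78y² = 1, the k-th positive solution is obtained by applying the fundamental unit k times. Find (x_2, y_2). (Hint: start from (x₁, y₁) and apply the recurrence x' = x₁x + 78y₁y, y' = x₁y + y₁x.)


Step 1: Find the fundamental solution (x₁, y₁) of x² - 78y² = 1.
  Expand √78 as a continued fraction. a₀ = ⌊√78⌋ = 8; iterate m_{k+1} = d_k·a_k − m_k, d_{k+1} = (78 − m_{k+1}²)/d_k, a_{k+1} = ⌊(a₀ + m_{k+1})/d_{k+1}⌋ (starting m₀ = 0, d₀ = 1), with convergents p_k = a_k·p_{k-1} + p_{k-2}, q_k = a_k·q_{k-1} + q_{k-2} (p₋₁ = 1, q₋₁ = 0):
  k = 0: a₀ = 8; p₀/q₀ = 8/1; p₀² − 78·q₀² = 64 − 78 = -14.
  k = 1: m = 8, d = 14, a = ⌊(8 + 8)/14⌋ = 1; p/q = (1·8 + 1)/(1·1 + 0) = 9/1; p² − 78·q² = 81 − 78 = 3.
  k = 2: m = 6, d = 3, a = ⌊(8 + 6)/3⌋ = 4; p/q = (4·9 + 8)/(4·1 + 1) = 44/5; p² − 78·q² = 1936 − 1950 = -14.
  k = 3: m = 6, d = 14, a = ⌊(8 + 6)/14⌋ = 1; p/q = (1·44 + 9)/(1·5 + 1) = 53/6; p² − 78·q² = 2809 − 2808 = 1.
  The first convergent with p² − 78·q² = 1 gives the fundamental solution (x₁, y₁) = (53, 6).
Step 2: Apply the recurrence (x_{n+1}, y_{n+1}) = (x₁x_n + 78y₁y_n, x₁y_n + y₁x_n) repeatedly.
  From (x_1, y_1) = (53, 6): x_2 = 53·53 + 78·6·6 = 5617; y_2 = 53·6 + 6·53 = 636.
Step 3: Verify x_2² - 78·y_2² = 31550689 - 31550688 = 1 (should be 1). ✓

(x_1, y_1) = (53, 6); (x_2, y_2) = (5617, 636).


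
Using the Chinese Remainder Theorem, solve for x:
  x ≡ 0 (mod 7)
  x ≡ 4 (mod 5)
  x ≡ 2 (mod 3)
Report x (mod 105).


Moduli 7, 5, 3 are pairwise coprime; by CRT there is a unique solution modulo M = 7 · 5 · 3 = 105.
Solve pairwise, accumulating the modulus:
  Start with x ≡ 0 (mod 7).
  Combine with x ≡ 4 (mod 5): since gcd(7, 5) = 1, we get a unique residue mod 35.
    Write x = 0 + 7·t and substitute into x ≡ 4 (mod 5): 7·t ≡ 4 − 0 = 4 (mod 5).
    Reduce coefficients mod 5: 2·t ≡ 4 (mod 5).
    The inverse of 2 mod 5 is 3 (since 2·3 = 6 = 1·5 + 1), so t ≡ 3·4 = 12 ≡ 2 (mod 5).
    Then x = 0 + 7·2 = 14, valid modulo lcm(7, 5) = 35: x ≡ 14 (mod 35).
  Combine with x ≡ 2 (mod 3): since gcd(35, 3) = 1, we get a unique residue mod 105.
    Write x = 14 + 35·t and substitute into x ≡ 2 (mod 3): 35·t ≡ 2 − 14 = -12 (mod 3).
    Reduce coefficients mod 3: 2·t ≡ 0 (mod 3).
    The inverse of 2 mod 3 is 2 (since 2·2 = 4 = 1·3 + 1), so t ≡ 2·0 = 0 ≡ 0 (mod 3).
    Then x = 14 + 35·0 = 14, valid modulo lcm(35, 3) = 105: x ≡ 14 (mod 105).
Verify: 14 mod 7 = 0 ✓, 14 mod 5 = 4 ✓, 14 mod 3 = 2 ✓.

x ≡ 14 (mod 105).


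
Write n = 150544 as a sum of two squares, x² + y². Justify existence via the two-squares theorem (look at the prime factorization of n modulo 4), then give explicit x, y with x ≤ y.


Step 1: Factor n = 150544 = 2^4 · 97^2.
Step 2: Check the mod-4 condition on each prime factor: 2 = 2 (special); 97 ≡ 1 (mod 4), exponent 2.
All primes ≡ 3 (mod 4) appear to even exponent (or don't appear), so by the two-squares theorem n IS expressible as a sum of two squares.
Step 3: Build a representation. Group n = k² · m with k = 4 and m = 97 · 97 = 9409 (a product of primes ≡ 1 (mod 4)); a representation of m scales to one of n via (k·x)² + (k·y)² = k²(x² + y²). Each prime p ≡ 1 (mod 4) is itself a sum of two squares; find a² by testing p − a² for a perfect square:
  97: 97 − 1² = 96, 97 − 2² = 93, 97 − 3² = 88, 97 − 4² = 81 = 9² ⇒ 97 = 4² + 9².
  Combine using the Brahmagupta–Fibonacci identity (a² + b²)(c² + d²) = (ac − bd)² + (ad + bc)² = (ac + bd)² + (ad − bc)²:
  97 · 97 = 9409: from (4² + 9²)(4² + 9²), take (4·4 − 9·9, 4·9 + 9·4) = (16 − 81, 36 + 36) = (-65, 72); dropping signs (only squares matter) gives (65, 72); check 65² + 72² = 4225 + 5184 = 9409 ✓.
  Scale by k = 4: (4·65, 4·72) = (260, 288).
Step 4: Order so x ≤ y and verify: 260² + 288² = 67600 + 82944 = 150544 = n. ✓

n = 150544 = 260² + 288² (one valid representation with x ≤ y).


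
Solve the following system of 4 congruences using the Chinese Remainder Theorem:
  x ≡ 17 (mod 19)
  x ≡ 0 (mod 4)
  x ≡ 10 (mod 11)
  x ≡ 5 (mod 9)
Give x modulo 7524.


Product of moduli M = 19 · 4 · 11 · 9 = 7524.
Merge one congruence at a time:
  Start: x ≡ 17 (mod 19).
  Combine with x ≡ 0 (mod 4); new modulus lcm = 76.
    Write x = 17 + 19·t and substitute into x ≡ 0 (mod 4): 19·t ≡ 0 − 17 = -17 (mod 4).
    Reduce coefficients mod 4: 3·t ≡ 3 (mod 4).
    The inverse of 3 mod 4 is 3 (since 3·3 = 9 = 2·4 + 1), so t ≡ 3·3 = 9 ≡ 1 (mod 4).
    Then x = 17 + 19·1 = 36, valid modulo lcm(19, 4) = 76: x ≡ 36 (mod 76).
  Combine with x ≡ 10 (mod 11); new modulus lcm = 836.
    Write x = 36 + 76·t and substitute into x ≡ 10 (mod 11): 76·t ≡ 10 − 36 = -26 (mod 11).
    Reduce coefficients mod 11: 10·t ≡ 7 (mod 11).
    The inverse of 10 mod 11 is 10 (since 10·10 = 100 = 9·11 + 1), so t ≡ 10·7 = 70 ≡ 4 (mod 11).
    Then x = 36 + 76·4 = 340, valid modulo lcm(76, 11) = 836: x ≡ 340 (mod 836).
  Combine with x ≡ 5 (mod 9); new modulus lcm = 7524.
    Write x = 340 + 836·t and substitute into x ≡ 5 (mod 9): 836·t ≡ 5 − 340 = -335 (mod 9).
    Reduce coefficients mod 9: 8·t ≡ 7 (mod 9).
    The inverse of 8 mod 9 is 8 (since 8·8 = 64 = 7·9 + 1), so t ≡ 8·7 = 56 ≡ 2 (mod 9).
    Then x = 340 + 836·2 = 2012, valid modulo lcm(836, 9) = 7524: x ≡ 2012 (mod 7524).
Verify against each original: 2012 mod 19 = 17, 2012 mod 4 = 0, 2012 mod 11 = 10, 2012 mod 9 = 5.

x ≡ 2012 (mod 7524).


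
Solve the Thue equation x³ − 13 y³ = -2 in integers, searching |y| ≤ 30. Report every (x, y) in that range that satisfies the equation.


The equation is x³ - 13y³ = -2. For fixed y, x³ = 13·y³ − 2, so a solution requires the RHS to be a perfect cube.
Strategy: iterate y from -30 to 30, compute RHS = 13·y³ − 2, and check whether it is a (positive or negative) perfect cube.
Check small values of y:
  y = 0: RHS = -2 is not a perfect cube.
  y = 1: RHS = 11 is not a perfect cube.
  y = -1: RHS = -15 is not a perfect cube.
  y = 2: RHS = 102 is not a perfect cube.
  y = -2: RHS = -106 is not a perfect cube.
  y = 3: RHS = 349 is not a perfect cube.
  y = -3: RHS = -353 is not a perfect cube.
Continuing the search up to |y| = 30 finds no solutions either.
No (x, y) in the scanned range satisfies the equation.

No integer solutions with |y| ≤ 30.


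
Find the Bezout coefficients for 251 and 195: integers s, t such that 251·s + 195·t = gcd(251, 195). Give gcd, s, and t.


Euclidean algorithm on (251, 195) — divide until remainder is 0:
  251 = 1 · 195 + 56
  195 = 3 · 56 + 27
  56 = 2 · 27 + 2
  27 = 13 · 2 + 1
  2 = 2 · 1 + 0
gcd(251, 195) = 1.
Track Bezout coefficients alongside the remainders: start with r₀ = 251 = a·1 + b·0 (s = 1, t = 0) and r₁ = 195 = a·0 + b·1 (s = 0, t = 1); each new remainder r_{k+1} = r_{k-1} − q_k·r_k inherits s_{k+1} = s_{k-1} − q_k·s_k, t_{k+1} = t_{k-1} − q_k·t_k, so r_k = a·s_k + b·t_k at every step:
  q = 1: r = 56, s = 1 − 1·0 = 1, t = 0 − 1·1 = -1  (check: 251·1 + 195·(-1) = 56)
  q = 3: r = 27, s = 0 − 3·1 = -3, t = 1 − 3·(-1) = 4  (check: 251·(-3) + 195·4 = 27)
  q = 2: r = 2, s = 1 − 2·(-3) = 7, t = -1 − 2·4 = -9  (check: 251·7 + 195·(-9) = 2)
  q = 13: r = 1, s = -3 − 13·7 = -94, t = 4 − 13·(-9) = 121  (check: 251·(-94) + 195·121 = 1)
The row with r = 1 (the gcd) gives the Bezout coefficients s = -94, t = 121.
Result: 251 · (-94) + 195 · (121) = 1.

gcd(251, 195) = 1; s = -94, t = 121 (check: 251·(-94) + 195·121 = 1).


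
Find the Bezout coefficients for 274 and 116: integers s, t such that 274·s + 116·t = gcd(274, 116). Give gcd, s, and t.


Euclidean algorithm on (274, 116) — divide until remainder is 0:
  274 = 2 · 116 + 42
  116 = 2 · 42 + 32
  42 = 1 · 32 + 10
  32 = 3 · 10 + 2
  10 = 5 · 2 + 0
gcd(274, 116) = 2.
Track Bezout coefficients alongside the remainders: start with r₀ = 274 = a·1 + b·0 (s = 1, t = 0) and r₁ = 116 = a·0 + b·1 (s = 0, t = 1); each new remainder r_{k+1} = r_{k-1} − q_k·r_k inherits s_{k+1} = s_{k-1} − q_k·s_k, t_{k+1} = t_{k-1} − q_k·t_k, so r_k = a·s_k + b·t_k at every step:
  q = 2: r = 42, s = 1 − 2·0 = 1, t = 0 − 2·1 = -2  (check: 274·1 + 116·(-2) = 42)
  q = 2: r = 32, s = 0 − 2·1 = -2, t = 1 − 2·(-2) = 5  (check: 274·(-2) + 116·5 = 32)
  q = 1: r = 10, s = 1 − 1·(-2) = 3, t = -2 − 1·5 = -7  (check: 274·3 + 116·(-7) = 10)
  q = 3: r = 2, s = -2 − 3·3 = -11, t = 5 − 3·(-7) = 26  (check: 274·(-11) + 116·26 = 2)
The row with r = 2 (the gcd) gives the Bezout coefficients s = -11, t = 26.
Result: 274 · (-11) + 116 · (26) = 2.

gcd(274, 116) = 2; s = -11, t = 26 (check: 274·(-11) + 116·26 = 2).
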